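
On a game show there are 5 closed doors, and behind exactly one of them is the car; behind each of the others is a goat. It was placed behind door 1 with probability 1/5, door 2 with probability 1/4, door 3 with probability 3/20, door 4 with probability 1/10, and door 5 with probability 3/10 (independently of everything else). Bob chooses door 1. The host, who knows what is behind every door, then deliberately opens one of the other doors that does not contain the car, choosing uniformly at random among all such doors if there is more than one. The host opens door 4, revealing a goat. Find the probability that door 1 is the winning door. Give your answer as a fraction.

Apply Bayes' rule, conditioning on where the car actually is.
If it is behind door 1 (prior 1/5): the host has 4 equally likely choices, so probability 1/4; weight (1/5)·(1/4) = 1/20.
If it is behind door 2 (prior 1/4): the host has 3 equally likely choices, so probability 1/3; weight (1/4)·(1/3) = 1/12.
If it is behind door 3 (prior 3/20): the host has 3 equally likely choices, so probability 1/3; weight (3/20)·(1/3) = 1/20.
If it is behind door 4 (prior 1/10): the host opened door 4, so this case is ruled out; weight (1/10)·0 = 0.
If it is behind door 5 (prior 3/10): the host has 3 equally likely choices, so probability 1/3; weight (3/10)·(1/3) = 1/10.
The weights sum to 17/60.
So P(the car behind door 1 | the host opened door 4) = (1/20) / (17/60) = 3/17.

3/17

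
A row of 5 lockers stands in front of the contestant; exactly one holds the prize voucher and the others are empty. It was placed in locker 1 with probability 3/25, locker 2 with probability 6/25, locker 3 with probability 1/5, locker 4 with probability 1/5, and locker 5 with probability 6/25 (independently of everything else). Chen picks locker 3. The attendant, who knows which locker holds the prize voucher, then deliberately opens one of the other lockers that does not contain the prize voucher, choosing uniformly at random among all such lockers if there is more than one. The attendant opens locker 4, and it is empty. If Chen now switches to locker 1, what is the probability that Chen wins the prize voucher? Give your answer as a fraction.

4/25

Consider each possible location of the prize voucher in turn.
If it is in locker 1 (prior 3/25): the attendant has 3 equally likely choices, so probability 1/3; weight (3/25)·(1/3) = 1/25.
If it is in either of lockers 2 and 5 (prior 6/25 each): the attendant has 3 equally likely choices, so probability 1/3; weight (6/25)·(1/3) = 2/25 each.
If it is in locker 3 (prior 1/5): the attendant has 4 equally likely choices, so probability 1/4; weight (1/5)·(1/4) = 1/20.
If it is in locker 4 (prior 1/5): the attendant opened locker 4, so this case is ruled out; weight (1/5)·0 = 0.
The weights sum to 1/4.
So P(the prize voucher in locker 1 | the attendant opened locker 4) = (1/25) / (1/4) = 4/25.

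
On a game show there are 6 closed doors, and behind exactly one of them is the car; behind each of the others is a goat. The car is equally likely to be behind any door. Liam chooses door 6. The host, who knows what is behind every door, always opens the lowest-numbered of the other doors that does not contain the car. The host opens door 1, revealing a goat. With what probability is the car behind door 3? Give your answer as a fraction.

1/5

Apply Bayes' rule, conditioning on where the car actually is.
If it is behind door 1 (prior 1/6): the host opened door 1, so this case is ruled out; weight (1/6)·0 = 0.
If it is behind any of doors 2, 3, 4, 5, and 6 (prior 1/6 each): door 1 is the lowest-numbered option available, probability 1; weight (1/6)·1 = 1/6 each.
The weights sum to 5/6.
So P(the car behind door 3 | the host opened door 1) = (1/6) / (5/6) = 1/5.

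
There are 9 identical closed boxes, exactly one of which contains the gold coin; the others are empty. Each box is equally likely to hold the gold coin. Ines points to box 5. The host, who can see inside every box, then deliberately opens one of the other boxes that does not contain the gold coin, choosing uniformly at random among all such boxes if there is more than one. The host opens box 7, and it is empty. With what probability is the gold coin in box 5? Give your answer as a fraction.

1/9

Condition on the true location of the gold coin.
If it is in any of boxes 1, 2, 3, 4, 6, 8, and 9 (prior 1/9 each): the host has 7 equally likely choices, so probability 1/7; weight (1/9)·(1/7) = 1/63 each.
If it is in box 5 (prior 1/9): the host has 8 equally likely choices, so probability 1/8; weight (1/9)·(1/8) = 1/72.
If it is in box 7 (prior 1/9): the host opened box 7, so this case is ruled out; weight (1/9)·0 = 0.
The weights sum to 1/8.
So P(the gold coin in box 5 | the host opened box 7) = (1/72) / (1/8) = 1/9.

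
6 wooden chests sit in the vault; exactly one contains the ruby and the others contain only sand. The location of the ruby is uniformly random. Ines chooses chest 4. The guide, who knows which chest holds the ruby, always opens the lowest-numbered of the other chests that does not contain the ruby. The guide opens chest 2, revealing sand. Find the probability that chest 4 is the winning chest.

0

Apply Bayes' rule, conditioning on where the ruby actually is.
If it is in chest 1 (prior 1/6): chest 2 is the lowest-numbered option available, probability 1; weight (1/6)·1 = 1/6.
If it is in chest 2 (prior 1/6): the guide opened chest 2, so this case is ruled out; weight (1/6)·0 = 0.
If it is in any of chests 3, 4, 5, and 6 (prior 1/6 each): the guide would have opened chest 1 instead, probability 0; weight (1/6)·0 = 0 each.
The weights sum to 1/6.
So P(the ruby in chest 4 | the guide opened chest 2) = 0 / (1/6) = 0.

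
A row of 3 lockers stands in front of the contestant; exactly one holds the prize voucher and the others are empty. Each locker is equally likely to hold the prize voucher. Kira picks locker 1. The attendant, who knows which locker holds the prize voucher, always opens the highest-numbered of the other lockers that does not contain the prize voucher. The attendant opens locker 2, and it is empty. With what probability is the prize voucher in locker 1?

Consider each possible location of the prize voucher in turn.
If it is in locker 1 (prior 1/3): the attendant would have opened locker 3 instead, probability 0; weight (1/3)·0 = 0.
If it is in locker 2 (prior 1/3): the attendant opened locker 2, so this case is ruled out; weight (1/3)·0 = 0.
If it is in locker 3 (prior 1/3): locker 2 is the highest-numbered option available, probability 1; weight (1/3)·1 = 1/3.
The weights sum to 1/3.
So P(the prize voucher in locker 1 | the attendant opened locker 2) = 0 / (1/3) = 0.

0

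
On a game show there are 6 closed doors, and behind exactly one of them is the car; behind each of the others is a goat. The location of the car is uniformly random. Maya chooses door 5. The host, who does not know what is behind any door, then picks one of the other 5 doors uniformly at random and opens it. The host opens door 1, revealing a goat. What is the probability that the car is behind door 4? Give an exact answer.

Consider each possible location of the car in turn.
If it is behind door 1 (prior 1/6): the host opened door 1, so this case is ruled out; weight (1/6)·0 = 0.
If it is behind any of doors 2, 3, 4, 5, and 6 (prior 1/6 each): the host picks door 1 with probability 1/5 regardless, and it is not the prize; weight (1/6)·(1/5) = 1/30 each.
The weights sum to 1/6.
So P(the car behind door 4 | the host opened door 1) = (1/30) / (1/6) = 1/5.

1/5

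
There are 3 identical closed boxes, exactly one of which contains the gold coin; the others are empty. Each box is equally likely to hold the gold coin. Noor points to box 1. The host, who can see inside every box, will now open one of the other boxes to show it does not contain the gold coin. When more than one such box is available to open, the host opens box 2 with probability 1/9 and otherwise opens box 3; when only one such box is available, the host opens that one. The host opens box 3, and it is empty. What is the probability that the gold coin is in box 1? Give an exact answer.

Apply Bayes' rule, conditioning on where the gold coin actually is.
If it is in box 1 (prior 1/3): box 2 is available but not opened, probability 8/9; weight (1/3)·(8/9) = 8/27.
If it is in box 2 (prior 1/3): only box 3 is available, probability 1; weight (1/3)·1 = 1/3.
If it is in box 3 (prior 1/3): the host opened box 3, so this case is ruled out; weight (1/3)·0 = 0.
The weights sum to 17/27.
So P(the gold coin in box 1 | the host opened box 3) = (8/27) / (17/27) = 8/17.

8/17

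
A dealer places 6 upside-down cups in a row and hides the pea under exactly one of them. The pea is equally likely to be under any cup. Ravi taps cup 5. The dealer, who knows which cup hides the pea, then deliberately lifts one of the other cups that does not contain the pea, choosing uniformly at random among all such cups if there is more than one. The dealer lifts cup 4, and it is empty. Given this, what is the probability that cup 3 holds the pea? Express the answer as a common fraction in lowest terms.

Consider each possible location of the pea in turn.
If it is under any of cups 1, 2, 3, and 6 (prior 1/6 each): the dealer has 4 equally likely choices, so probability 1/4; weight (1/6)·(1/4) = 1/24 each.
If it is under cup 4 (prior 1/6): the dealer opened cup 4, so this case is ruled out; weight (1/6)·0 = 0.
If it is under cup 5 (prior 1/6): the dealer has 5 equally likely choices, so probability 1/5; weight (1/6)·(1/5) = 1/30.
The weights sum to 1/5.
So P(the pea under cup 3 | the dealer opened cup 4) = (1/24) / (1/5) = 5/24.

5/24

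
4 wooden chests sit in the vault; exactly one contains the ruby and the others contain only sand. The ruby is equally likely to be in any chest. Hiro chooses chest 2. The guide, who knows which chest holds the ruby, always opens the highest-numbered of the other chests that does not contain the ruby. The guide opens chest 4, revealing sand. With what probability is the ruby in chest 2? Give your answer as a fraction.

Condition on the true location of the ruby.
If it is in any of chests 1, 2, and 3 (prior 1/4 each): chest 4 is the highest-numbered option available, probability 1; weight (1/4)·1 = 1/4 each.
If it is in chest 4 (prior 1/4): the guide opened chest 4, so this case is ruled out; weight (1/4)·0 = 0.
The weights sum to 3/4.
So P(the ruby in chest 2 | the guide opened chest 4) = (1/4) / (3/4) = 1/3.

1/3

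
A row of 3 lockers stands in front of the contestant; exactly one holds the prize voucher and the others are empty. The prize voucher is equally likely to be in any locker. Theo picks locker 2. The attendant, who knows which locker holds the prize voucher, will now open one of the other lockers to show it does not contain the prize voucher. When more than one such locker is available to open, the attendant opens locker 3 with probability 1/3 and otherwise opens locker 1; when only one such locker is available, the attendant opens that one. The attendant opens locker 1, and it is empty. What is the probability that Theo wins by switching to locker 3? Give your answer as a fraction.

Consider each possible location of the prize voucher in turn.
If it is in locker 1 (prior 1/3): the attendant opened locker 1, so this case is ruled out; weight (1/3)·0 = 0.
If it is in locker 2 (prior 1/3): locker 3 is available but not opened, probability 2/3; weight (1/3)·(2/3) = 2/9.
If it is in locker 3 (prior 1/3): only locker 1 is available, probability 1; weight (1/3)·1 = 1/3.
The weights sum to 5/9.
So P(the prize voucher in locker 3 | the attendant opened locker 1) = (1/3) / (5/9) = 3/5.

3/5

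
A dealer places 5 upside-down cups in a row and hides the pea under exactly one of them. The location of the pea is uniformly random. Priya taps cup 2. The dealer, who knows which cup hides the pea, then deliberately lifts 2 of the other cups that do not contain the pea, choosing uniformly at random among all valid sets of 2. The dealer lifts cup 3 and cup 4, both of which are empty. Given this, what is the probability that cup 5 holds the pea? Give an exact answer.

2/5

Consider each possible location of the pea in turn.
If it is under either of cups 1 and 5 (prior 1/5 each): the dealer has 3 equally likely choices, so probability 1/3; weight (1/5)·(1/3) = 1/15 each.
If it is under cup 2 (prior 1/5): the dealer has 6 equally likely choices, so probability 1/6; weight (1/5)·(1/6) = 1/30.
If it is under either of cups 3 and 4 (prior 1/5 each): that cup was opened and seen not to hold the prize — ruled out; weight (1/5)·0 = 0 each.
The weights sum to 1/6.
So P(the pea under cup 5 | the dealer opened cup 3 and cup 4) = (1/15) / (1/6) = 2/5.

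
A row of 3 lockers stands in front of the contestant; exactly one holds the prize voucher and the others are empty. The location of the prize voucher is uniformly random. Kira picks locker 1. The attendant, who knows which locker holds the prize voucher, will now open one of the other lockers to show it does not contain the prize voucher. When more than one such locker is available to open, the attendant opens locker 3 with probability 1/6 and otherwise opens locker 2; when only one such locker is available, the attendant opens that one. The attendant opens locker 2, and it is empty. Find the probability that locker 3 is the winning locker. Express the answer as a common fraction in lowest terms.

6/11

Apply Bayes' rule, conditioning on where the prize voucher actually is.
If it is in locker 1 (prior 1/3): locker 3 is available but not opened, probability 5/6; weight (1/3)·(5/6) = 5/18.
If it is in locker 2 (prior 1/3): the attendant opened locker 2, so this case is ruled out; weight (1/3)·0 = 0.
If it is in locker 3 (prior 1/3): only locker 2 is available, probability 1; weight (1/3)·1 = 1/3.
The weights sum to 11/18.
So P(the prize voucher in locker 3 | the attendant opened locker 2) = (1/3) / (11/18) = 6/11.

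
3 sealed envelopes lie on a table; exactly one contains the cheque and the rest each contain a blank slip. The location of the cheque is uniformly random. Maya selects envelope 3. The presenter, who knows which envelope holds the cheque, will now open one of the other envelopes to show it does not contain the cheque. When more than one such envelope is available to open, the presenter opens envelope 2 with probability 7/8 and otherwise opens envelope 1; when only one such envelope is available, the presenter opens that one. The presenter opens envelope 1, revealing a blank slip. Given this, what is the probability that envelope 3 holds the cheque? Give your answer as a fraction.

Consider each possible location of the cheque in turn.
If it is in envelope 1 (prior 1/3): the presenter opened envelope 1, so this case is ruled out; weight (1/3)·0 = 0.
If it is in envelope 2 (prior 1/3): only envelope 1 is available, probability 1; weight (1/3)·1 = 1/3.
If it is in envelope 3 (prior 1/3): envelope 2 is available but not opened, probability 1/8; weight (1/3)·(1/8) = 1/24.
The weights sum to 3/8.
So P(the cheque in envelope 3 | the presenter opened envelope 1) = (1/24) / (3/8) = 1/9.

1/9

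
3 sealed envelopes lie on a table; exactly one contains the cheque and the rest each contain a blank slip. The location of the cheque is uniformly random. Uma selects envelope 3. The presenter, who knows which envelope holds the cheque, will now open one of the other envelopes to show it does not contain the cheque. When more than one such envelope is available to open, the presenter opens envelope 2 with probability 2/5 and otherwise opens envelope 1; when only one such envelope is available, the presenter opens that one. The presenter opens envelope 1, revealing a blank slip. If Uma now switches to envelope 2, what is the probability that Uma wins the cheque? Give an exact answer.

5/8

Condition on the true location of the cheque.
If it is in envelope 1 (prior 1/3): the presenter opened envelope 1, so this case is ruled out; weight (1/3)·0 = 0.
If it is in envelope 2 (prior 1/3): only envelope 1 is available, probability 1; weight (1/3)·1 = 1/3.
If it is in envelope 3 (prior 1/3): envelope 2 is available but not opened, probability 3/5; weight (1/3)·(3/5) = 1/5.
The weights sum to 8/15.
So P(the cheque in envelope 2 | the presenter opened envelope 1) = (1/3) / (8/15) = 5/8.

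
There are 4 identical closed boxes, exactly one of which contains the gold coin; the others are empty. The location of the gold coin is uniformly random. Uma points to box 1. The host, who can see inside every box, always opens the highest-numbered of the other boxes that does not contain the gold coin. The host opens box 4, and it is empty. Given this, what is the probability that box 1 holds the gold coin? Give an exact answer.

1/3

Consider each possible location of the gold coin in turn.
If it is in any of boxes 1, 2, and 3 (prior 1/4 each): box 4 is the highest-numbered option available, probability 1; weight (1/4)·1 = 1/4 each.
If it is in box 4 (prior 1/4): the host opened box 4, so this case is ruled out; weight (1/4)·0 = 0.
The weights sum to 3/4.
So P(the gold coin in box 1 | the host opened box 4) = (1/4) / (3/4) = 1/3.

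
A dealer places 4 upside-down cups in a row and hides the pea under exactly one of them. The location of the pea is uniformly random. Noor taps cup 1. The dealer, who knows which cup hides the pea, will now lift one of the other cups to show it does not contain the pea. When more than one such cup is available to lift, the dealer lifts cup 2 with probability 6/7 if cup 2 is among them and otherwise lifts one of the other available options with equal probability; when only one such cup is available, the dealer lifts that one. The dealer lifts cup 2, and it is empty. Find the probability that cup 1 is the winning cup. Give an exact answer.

Condition on the true location of the pea.
If it is under any of cups 1, 3, and 4 (prior 1/4 each): cup 2 is available, opened with probability 6/7; weight (1/4)·(6/7) = 3/14 each.
If it is under cup 2 (prior 1/4): the dealer opened cup 2, so this case is ruled out; weight (1/4)·0 = 0.
The weights sum to 9/14.
So P(the pea under cup 1 | the dealer opened cup 2) = (3/14) / (9/14) = 1/3.

1/3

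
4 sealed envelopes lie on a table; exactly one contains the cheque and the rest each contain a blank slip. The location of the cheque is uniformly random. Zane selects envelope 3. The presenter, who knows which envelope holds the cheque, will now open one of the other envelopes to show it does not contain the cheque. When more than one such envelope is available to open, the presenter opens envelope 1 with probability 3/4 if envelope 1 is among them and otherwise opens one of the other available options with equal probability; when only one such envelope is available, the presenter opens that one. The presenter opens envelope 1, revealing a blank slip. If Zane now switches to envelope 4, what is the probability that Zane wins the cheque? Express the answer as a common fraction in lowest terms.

Condition on the true location of the cheque.
If it is in envelope 1 (prior 1/4): the presenter opened envelope 1, so this case is ruled out; weight (1/4)·0 = 0.
If it is in any of envelopes 2, 3, and 4 (prior 1/4 each): envelope 1 is available, opened with probability 3/4; weight (1/4)·(3/4) = 3/16 each.
The weights sum to 9/16.
So P(the cheque in envelope 4 | the presenter opened envelope 1) = (3/16) / (9/16) = 1/3.

1/3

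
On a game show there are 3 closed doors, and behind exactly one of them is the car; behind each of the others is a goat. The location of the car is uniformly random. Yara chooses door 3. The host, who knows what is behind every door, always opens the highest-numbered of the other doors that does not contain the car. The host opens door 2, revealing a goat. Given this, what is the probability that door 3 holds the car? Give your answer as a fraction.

Condition on the true location of the car.
If it is behind either of doors 1 and 3 (prior 1/3 each): door 2 is the highest-numbered option available, probability 1; weight (1/3)·1 = 1/3 each.
If it is behind door 2 (prior 1/3): the host opened door 2, so this case is ruled out; weight (1/3)·0 = 0.
The weights sum to 2/3.
So P(the car behind door 3 | the host opened door 2) = (1/3) / (2/3) = 1/2.

1/2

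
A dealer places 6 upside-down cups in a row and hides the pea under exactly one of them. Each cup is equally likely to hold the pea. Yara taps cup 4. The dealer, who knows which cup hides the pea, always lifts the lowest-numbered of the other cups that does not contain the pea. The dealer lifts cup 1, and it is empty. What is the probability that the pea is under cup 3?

Condition on the true location of the pea.
If it is under cup 1 (prior 1/6): the dealer opened cup 1, so this case is ruled out; weight (1/6)·0 = 0.
If it is under any of cups 2, 3, 4, 5, and 6 (prior 1/6 each): cup 1 is the lowest-numbered option available, probability 1; weight (1/6)·1 = 1/6 each.
The weights sum to 5/6.
So P(the pea under cup 3 | the dealer opened cup 1) = (1/6) / (5/6) = 1/5.

1/5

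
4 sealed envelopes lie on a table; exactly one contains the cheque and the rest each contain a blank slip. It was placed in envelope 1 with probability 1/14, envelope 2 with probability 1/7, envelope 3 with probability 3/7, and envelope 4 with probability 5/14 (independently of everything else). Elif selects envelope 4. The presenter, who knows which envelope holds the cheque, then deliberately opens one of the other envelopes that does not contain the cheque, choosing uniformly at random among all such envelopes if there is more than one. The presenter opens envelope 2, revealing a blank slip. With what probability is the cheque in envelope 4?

10/31

Consider each possible location of the cheque in turn.
If it is in envelope 1 (prior 1/14): the presenter has 2 equally likely choices, so probability 1/2; weight (1/14)·(1/2) = 1/28.
If it is in envelope 2 (prior 1/7): the presenter opened envelope 2, so this case is ruled out; weight (1/7)·0 = 0.
If it is in envelope 3 (prior 3/7): the presenter has 2 equally likely choices, so probability 1/2; weight (3/7)·(1/2) = 3/14.
If it is in envelope 4 (prior 5/14): the presenter has 3 equally likely choices, so probability 1/3; weight (5/14)·(1/3) = 5/42.
The weights sum to 31/84.
So P(the cheque in envelope 4 | the presenter opened envelope 2) = (5/42) / (31/84) = 10/31.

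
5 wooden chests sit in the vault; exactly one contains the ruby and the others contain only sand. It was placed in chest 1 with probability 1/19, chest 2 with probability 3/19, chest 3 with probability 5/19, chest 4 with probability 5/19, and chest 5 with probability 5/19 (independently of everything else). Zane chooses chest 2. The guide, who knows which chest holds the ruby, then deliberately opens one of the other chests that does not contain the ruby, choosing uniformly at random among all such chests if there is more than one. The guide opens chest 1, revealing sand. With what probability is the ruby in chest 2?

Consider each possible location of the ruby in turn.
If it is in chest 1 (prior 1/19): the guide opened chest 1, so this case is ruled out; weight (1/19)·0 = 0.
If it is in chest 2 (prior 3/19): the guide has 4 equally likely choices, so probability 1/4; weight (3/19)·(1/4) = 3/76.
If it is in any of chests 3, 4, and 5 (prior 5/19 each): the guide has 3 equally likely choices, so probability 1/3; weight (5/19)·(1/3) = 5/57 each.
The weights sum to 23/76.
So P(the ruby in chest 2 | the guide opened chest 1) = (3/76) / (23/76) = 3/23.

3/23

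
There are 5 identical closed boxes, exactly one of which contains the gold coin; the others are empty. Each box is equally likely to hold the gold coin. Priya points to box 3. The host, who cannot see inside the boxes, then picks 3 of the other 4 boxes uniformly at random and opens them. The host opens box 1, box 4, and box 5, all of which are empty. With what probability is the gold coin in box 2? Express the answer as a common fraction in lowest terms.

Condition on the true location of the gold coin.
If it is in any of boxes 1, 4, and 5 (prior 1/5 each): that box was opened and seen not to hold the prize — ruled out; weight (1/5)·0 = 0 each.
If it is in either of boxes 2 and 3 (prior 1/5 each): the host picks exactly this set with probability 1/4 regardless, and none is the prize; weight (1/5)·(1/4) = 1/20 each.
The weights sum to 1/10.
So P(the gold coin in box 2 | the host opened box 1, box 4, and box 5) = (1/20) / (1/10) = 1/2.

1/2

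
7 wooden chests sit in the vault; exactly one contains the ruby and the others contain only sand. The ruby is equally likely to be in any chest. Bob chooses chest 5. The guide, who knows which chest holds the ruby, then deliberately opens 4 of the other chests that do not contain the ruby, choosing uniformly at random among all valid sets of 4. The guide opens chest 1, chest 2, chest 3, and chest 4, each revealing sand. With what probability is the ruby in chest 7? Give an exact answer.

Apply Bayes' rule, conditioning on where the ruby actually is.
If it is in any of chests 1, 2, 3, and 4 (prior 1/7 each): that chest was opened and seen not to hold the prize — ruled out; weight (1/7)·0 = 0 each.
If it is in chest 5 (prior 1/7): the guide has 15 equally likely choices, so probability 1/15; weight (1/7)·(1/15) = 1/105.
If it is in either of chests 6 and 7 (prior 1/7 each): the guide has 5 equally likely choices, so probability 1/5; weight (1/7)·(1/5) = 1/35 each.
The weights sum to 1/15.
So P(the ruby in chest 7 | the guide opened chest 1, chest 2, chest 3, and chest 4) = (1/35) / (1/15) = 3/7.

3/7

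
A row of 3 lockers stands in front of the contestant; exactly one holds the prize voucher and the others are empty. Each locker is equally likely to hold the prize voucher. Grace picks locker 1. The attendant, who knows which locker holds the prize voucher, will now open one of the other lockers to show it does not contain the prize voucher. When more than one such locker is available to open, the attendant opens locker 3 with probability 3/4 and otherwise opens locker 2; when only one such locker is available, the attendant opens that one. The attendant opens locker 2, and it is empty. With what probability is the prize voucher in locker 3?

4/5

Consider each possible location of the prize voucher in turn.
If it is in locker 1 (prior 1/3): locker 3 is available but not opened, probability 1/4; weight (1/3)·(1/4) = 1/12.
If it is in locker 2 (prior 1/3): the attendant opened locker 2, so this case is ruled out; weight (1/3)·0 = 0.
If it is in locker 3 (prior 1/3): only locker 2 is available, probability 1; weight (1/3)·1 = 1/3.
The weights sum to 5/12.
So P(the prize voucher in locker 3 | the attendant opened locker 2) = (1/3) / (5/12) = 4/5.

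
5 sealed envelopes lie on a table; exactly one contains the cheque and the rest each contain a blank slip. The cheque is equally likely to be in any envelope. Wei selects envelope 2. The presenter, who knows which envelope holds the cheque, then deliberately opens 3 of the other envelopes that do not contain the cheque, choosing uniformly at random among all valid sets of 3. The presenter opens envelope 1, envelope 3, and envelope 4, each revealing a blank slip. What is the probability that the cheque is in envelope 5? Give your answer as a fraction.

Apply Bayes' rule, conditioning on where the cheque actually is.
If it is in any of envelopes 1, 3, and 4 (prior 1/5 each): that envelope was opened and seen not to hold the prize — ruled out; weight (1/5)·0 = 0 each.
If it is in envelope 2 (prior 1/5): the presenter has 4 equally likely choices, so probability 1/4; weight (1/5)·(1/4) = 1/20.
If it is in envelope 5 (prior 1/5): the presenter has no choice, probability 1; weight (1/5)·1 = 1/5.
The weights sum to 1/4.
So P(the cheque in envelope 5 | the presenter opened envelope 1, envelope 3, and envelope 4) = (1/5) / (1/4) = 4/5.

4/5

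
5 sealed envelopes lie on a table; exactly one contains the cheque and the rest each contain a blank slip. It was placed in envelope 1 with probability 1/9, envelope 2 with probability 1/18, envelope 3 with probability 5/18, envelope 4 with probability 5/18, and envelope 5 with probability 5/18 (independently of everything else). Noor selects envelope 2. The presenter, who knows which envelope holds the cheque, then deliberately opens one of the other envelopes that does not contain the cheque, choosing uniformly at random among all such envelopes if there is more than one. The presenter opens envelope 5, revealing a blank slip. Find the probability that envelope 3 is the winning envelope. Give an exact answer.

Apply Bayes' rule, conditioning on where the cheque actually is.
If it is in envelope 1 (prior 1/9): the presenter has 3 equally likely choices, so probability 1/3; weight (1/9)·(1/3) = 1/27.
If it is in envelope 2 (prior 1/18): the presenter has 4 equally likely choices, so probability 1/4; weight (1/18)·(1/4) = 1/72.
If it is in either of envelopes 3 and 4 (prior 5/18 each): the presenter has 3 equally likely choices, so probability 1/3; weight (5/18)·(1/3) = 5/54 each.
If it is in envelope 5 (prior 5/18): the presenter opened envelope 5, so this case is ruled out; weight (5/18)·0 = 0.
The weights sum to 17/72.
So P(the cheque in envelope 3 | the presenter opened envelope 5) = (5/54) / (17/72) = 20/51.

20/51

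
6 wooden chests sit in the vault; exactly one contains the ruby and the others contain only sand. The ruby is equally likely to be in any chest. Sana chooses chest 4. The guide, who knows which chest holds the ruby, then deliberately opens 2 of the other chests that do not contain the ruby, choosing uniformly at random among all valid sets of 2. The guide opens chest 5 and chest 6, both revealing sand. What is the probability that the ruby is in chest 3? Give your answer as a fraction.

Condition on the true location of the ruby.
If it is in any of chests 1, 2, and 3 (prior 1/6 each): the guide has 6 equally likely choices, so probability 1/6; weight (1/6)·(1/6) = 1/36 each.
If it is in chest 4 (prior 1/6): the guide has 10 equally likely choices, so probability 1/10; weight (1/6)·(1/10) = 1/60.
If it is in either of chests 5 and 6 (prior 1/6 each): that chest was opened and seen not to hold the prize — ruled out; weight (1/6)·0 = 0 each.
The weights sum to 1/10.
So P(the ruby in chest 3 | the guide opened chest 5 and chest 6) = (1/36) / (1/10) = 5/18.

5/18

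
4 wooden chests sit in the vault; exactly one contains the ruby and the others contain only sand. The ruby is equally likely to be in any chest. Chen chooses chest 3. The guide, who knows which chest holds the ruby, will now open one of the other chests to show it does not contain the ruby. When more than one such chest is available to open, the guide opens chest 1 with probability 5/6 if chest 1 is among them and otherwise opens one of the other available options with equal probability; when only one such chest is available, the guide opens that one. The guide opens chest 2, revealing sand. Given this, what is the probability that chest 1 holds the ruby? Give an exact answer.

Condition on the true location of the ruby.
If it is in chest 1 (prior 1/4): chest 1 holds the prize so is unavailable; the guide chooses uniformly among the 2 others, probability 1/2; weight (1/4)·(1/2) = 1/8.
If it is in chest 2 (prior 1/4): the guide opened chest 2, so this case is ruled out; weight (1/4)·0 = 0.
If it is in chest 3 (prior 1/4): chest 1 is available but not opened; chest 2 gets probability (1 − 5/6)/2 = 1/12; weight (1/4)·(1/12) = 1/48.
If it is in chest 4 (prior 1/4): chest 1 is available but not opened, probability 1/6; weight (1/4)·(1/6) = 1/24.
The weights sum to 3/16.
So P(the ruby in chest 1 | the guide opened chest 2) = (1/8) / (3/16) = 2/3.

2/3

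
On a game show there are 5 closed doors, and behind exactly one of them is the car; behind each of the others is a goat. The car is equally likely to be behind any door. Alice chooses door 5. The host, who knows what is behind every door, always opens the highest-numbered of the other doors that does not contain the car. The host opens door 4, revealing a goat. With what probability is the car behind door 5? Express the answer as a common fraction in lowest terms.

Apply Bayes' rule, conditioning on where the car actually is.
If it is behind any of doors 1, 2, 3, and 5 (prior 1/5 each): door 4 is the highest-numbered option available, probability 1; weight (1/5)·1 = 1/5 each.
If it is behind door 4 (prior 1/5): the host opened door 4, so this case is ruled out; weight (1/5)·0 = 0.
The weights sum to 4/5.
So P(the car behind door 5 | the host opened door 4) = (1/5) / (4/5) = 1/4.

1/4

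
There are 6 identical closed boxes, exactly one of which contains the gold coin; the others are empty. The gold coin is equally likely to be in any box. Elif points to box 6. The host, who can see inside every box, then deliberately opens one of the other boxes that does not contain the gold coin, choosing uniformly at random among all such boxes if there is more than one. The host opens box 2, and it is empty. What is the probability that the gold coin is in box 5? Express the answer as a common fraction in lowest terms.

Consider each possible location of the gold coin in turn.
If it is in any of boxes 1, 3, 4, and 5 (prior 1/6 each): the host has 4 equally likely choices, so probability 1/4; weight (1/6)·(1/4) = 1/24 each.
If it is in box 2 (prior 1/6): the host opened box 2, so this case is ruled out; weight (1/6)·0 = 0.
If it is in box 6 (prior 1/6): the host has 5 equally likely choices, so probability 1/5; weight (1/6)·(1/5) = 1/30.
The weights sum to 1/5.
So P(the gold coin in box 5 | the host opened box 2) = (1/24) / (1/5) = 5/24.

5/24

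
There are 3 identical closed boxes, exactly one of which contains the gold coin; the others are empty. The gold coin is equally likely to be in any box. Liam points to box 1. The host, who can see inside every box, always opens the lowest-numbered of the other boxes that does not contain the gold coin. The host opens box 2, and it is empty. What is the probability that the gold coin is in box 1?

Consider each possible location of the gold coin in turn.
If it is in either of boxes 1 and 3 (prior 1/3 each): box 2 is the lowest-numbered option available, probability 1; weight (1/3)·1 = 1/3 each.
If it is in box 2 (prior 1/3): the host opened box 2, so this case is ruled out; weight (1/3)·0 = 0.
The weights sum to 2/3.
So P(the gold coin in box 1 | the host opened box 2) = (1/3) / (2/3) = 1/2.

1/2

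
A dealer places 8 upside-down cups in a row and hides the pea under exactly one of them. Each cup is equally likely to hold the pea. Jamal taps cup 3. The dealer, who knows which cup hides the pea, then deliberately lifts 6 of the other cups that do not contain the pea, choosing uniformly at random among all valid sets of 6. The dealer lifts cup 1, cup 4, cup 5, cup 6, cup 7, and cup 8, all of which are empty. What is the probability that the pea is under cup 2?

7/8

Condition on the true location of the pea.
If it is under any of cups 1, 4, 5, 6, 7, and 8 (prior 1/8 each): that cup was opened and seen not to hold the prize — ruled out; weight (1/8)·0 = 0 each.
If it is under cup 2 (prior 1/8): the dealer has no choice, probability 1; weight (1/8)·1 = 1/8.
If it is under cup 3 (prior 1/8): the dealer has 7 equally likely choices, so probability 1/7; weight (1/8)·(1/7) = 1/56.
The weights sum to 1/7.
So P(the pea under cup 2 | the dealer opened cup 1, cup 4, cup 5, cup 6, cup 7, and cup 8) = (1/8) / (1/7) = 7/8.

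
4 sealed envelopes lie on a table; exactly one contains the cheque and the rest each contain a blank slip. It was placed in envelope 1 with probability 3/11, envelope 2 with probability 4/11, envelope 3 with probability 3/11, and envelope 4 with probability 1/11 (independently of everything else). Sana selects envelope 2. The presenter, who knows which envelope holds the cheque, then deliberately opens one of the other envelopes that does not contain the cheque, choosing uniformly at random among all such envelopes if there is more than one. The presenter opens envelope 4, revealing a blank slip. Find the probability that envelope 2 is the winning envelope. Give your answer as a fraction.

Consider each possible location of the cheque in turn.
If it is in either of envelopes 1 and 3 (prior 3/11 each): the presenter has 2 equally likely choices, so probability 1/2; weight (3/11)·(1/2) = 3/22 each.
If it is in envelope 2 (prior 4/11): the presenter has 3 equally likely choices, so probability 1/3; weight (4/11)·(1/3) = 4/33.
If it is in envelope 4 (prior 1/11): the presenter opened envelope 4, so this case is ruled out; weight (1/11)·0 = 0.
The weights sum to 13/33.
So P(the cheque in envelope 2 | the presenter opened envelope 4) = (4/33) / (13/33) = 4/13.

4/13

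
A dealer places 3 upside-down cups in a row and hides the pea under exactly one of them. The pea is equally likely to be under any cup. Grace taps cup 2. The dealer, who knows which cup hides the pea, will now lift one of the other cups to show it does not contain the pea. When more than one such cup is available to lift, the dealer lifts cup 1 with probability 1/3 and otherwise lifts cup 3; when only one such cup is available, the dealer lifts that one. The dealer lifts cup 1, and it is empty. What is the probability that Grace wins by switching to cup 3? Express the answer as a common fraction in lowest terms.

Apply Bayes' rule, conditioning on where the pea actually is.
If it is under cup 1 (prior 1/3): the dealer opened cup 1, so this case is ruled out; weight (1/3)·0 = 0.
If it is under cup 2 (prior 1/3): cup 1 is available, opened with probability 1/3; weight (1/3)·(1/3) = 1/9.
If it is under cup 3 (prior 1/3): only cup 1 is available, probability 1; weight (1/3)·1 = 1/3.
The weights sum to 4/9.
So P(the pea under cup 3 | the dealer opened cup 1) = (1/3) / (4/9) = 3/4.

3/4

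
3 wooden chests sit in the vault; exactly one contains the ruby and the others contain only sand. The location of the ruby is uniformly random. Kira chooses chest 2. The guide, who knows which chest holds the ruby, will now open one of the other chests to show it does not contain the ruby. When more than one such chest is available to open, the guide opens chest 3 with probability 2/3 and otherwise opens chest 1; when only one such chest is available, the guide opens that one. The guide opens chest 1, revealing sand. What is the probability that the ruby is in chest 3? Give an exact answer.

3/4

Condition on the true location of the ruby.
If it is in chest 1 (prior 1/3): the guide opened chest 1, so this case is ruled out; weight (1/3)·0 = 0.
If it is in chest 2 (prior 1/3): chest 3 is available but not opened, probability 1/3; weight (1/3)·(1/3) = 1/9.
If it is in chest 3 (prior 1/3): only chest 1 is available, probability 1; weight (1/3)·1 = 1/3.
The weights sum to 4/9.
So P(the ruby in chest 3 | the guide opened chest 1) = (1/3) / (4/9) = 3/4.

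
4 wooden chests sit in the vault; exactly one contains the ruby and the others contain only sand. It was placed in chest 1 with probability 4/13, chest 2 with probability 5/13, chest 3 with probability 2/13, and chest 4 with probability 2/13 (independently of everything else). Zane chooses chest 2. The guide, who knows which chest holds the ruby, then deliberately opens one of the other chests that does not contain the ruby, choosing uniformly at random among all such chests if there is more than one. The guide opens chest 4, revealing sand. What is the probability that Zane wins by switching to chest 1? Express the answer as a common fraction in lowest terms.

Consider each possible location of the ruby in turn.
If it is in chest 1 (prior 4/13): the guide has 2 equally likely choices, so probability 1/2; weight (4/13)·(1/2) = 2/13.
If it is in chest 2 (prior 5/13): the guide has 3 equally likely choices, so probability 1/3; weight (5/13)·(1/3) = 5/39.
If it is in chest 3 (prior 2/13): the guide has 2 equally likely choices, so probability 1/2; weight (2/13)·(1/2) = 1/13.
If it is in chest 4 (prior 2/13): the guide opened chest 4, so this case is ruled out; weight (2/13)·0 = 0.
The weights sum to 14/39.
So P(the ruby in chest 1 | the guide opened chest 4) = (2/13) / (14/39) = 3/7.

3/7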